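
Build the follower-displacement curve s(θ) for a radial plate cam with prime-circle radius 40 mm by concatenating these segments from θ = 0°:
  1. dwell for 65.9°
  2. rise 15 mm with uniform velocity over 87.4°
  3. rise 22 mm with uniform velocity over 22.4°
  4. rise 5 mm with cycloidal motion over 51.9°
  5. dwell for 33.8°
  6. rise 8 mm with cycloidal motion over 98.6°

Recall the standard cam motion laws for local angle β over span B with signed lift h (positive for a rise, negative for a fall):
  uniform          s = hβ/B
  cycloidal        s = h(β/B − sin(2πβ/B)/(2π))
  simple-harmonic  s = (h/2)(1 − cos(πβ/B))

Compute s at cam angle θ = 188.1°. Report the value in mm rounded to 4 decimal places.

seg 1 [0°–65.9°] dwell: s stays 0.0000
seg 2 [65.9°–153.3°] uniform, h=15: full span → s += 15 → s = 15.0000
seg 3 [153.3°–175.7°] uniform, h=22: full span → s += 22 → s = 37.0000
seg 4 [175.7°–227.6°] cycloidal, h=5: θ=188.1° here. β=12.4, B=51.9. 5·(0.2389 − sin(2π·0.2389)/(2π)) = 0.4008 → s = 37.4008

37.4008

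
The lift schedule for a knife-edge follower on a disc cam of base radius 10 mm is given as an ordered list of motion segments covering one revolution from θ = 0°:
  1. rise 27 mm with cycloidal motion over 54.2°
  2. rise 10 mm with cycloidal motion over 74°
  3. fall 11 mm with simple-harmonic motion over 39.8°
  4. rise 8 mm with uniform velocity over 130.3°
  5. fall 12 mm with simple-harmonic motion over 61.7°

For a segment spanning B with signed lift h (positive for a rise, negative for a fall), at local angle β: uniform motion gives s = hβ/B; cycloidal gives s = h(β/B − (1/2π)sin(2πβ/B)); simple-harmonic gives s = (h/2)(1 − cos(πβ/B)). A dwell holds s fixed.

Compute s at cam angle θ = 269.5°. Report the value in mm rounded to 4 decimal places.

seg 1 [0°–54.2°] cycloidal, h=27: full span → s += 27 → s = 27.0000
seg 2 [54.2°–128.2°] cycloidal, h=10: full span → s += 10 → s = 37.0000
seg 3 [128.2°–168°] simple-harmonic, h=-11: full span → s += -11 → s = 26.0000
seg 4 [168°–298.3°] uniform, h=8: θ=269.5° here. β=101.5, B=130.3. 8·101.5/130.3 = 6.2318 → s = 32.2318

32.2318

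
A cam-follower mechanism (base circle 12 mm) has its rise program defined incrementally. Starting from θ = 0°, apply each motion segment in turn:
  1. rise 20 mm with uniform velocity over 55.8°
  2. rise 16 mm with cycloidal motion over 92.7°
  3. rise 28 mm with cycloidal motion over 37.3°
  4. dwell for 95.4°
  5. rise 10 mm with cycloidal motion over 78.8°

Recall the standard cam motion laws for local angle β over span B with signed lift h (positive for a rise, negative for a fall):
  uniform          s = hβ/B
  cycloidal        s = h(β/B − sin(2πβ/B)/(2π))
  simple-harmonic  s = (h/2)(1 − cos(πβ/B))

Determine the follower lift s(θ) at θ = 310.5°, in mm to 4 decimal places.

seg 1 [0°–55.8°] uniform, h=20: full span → s += 20 → s = 20.0000
seg 2 [55.8°–148.5°] cycloidal, h=16: full span → s += 16 → s = 36.0000
seg 3 [148.5°–185.8°] cycloidal, h=28: full span → s += 28 → s = 64.0000
seg 4 [185.8°–281.2°] dwell: s stays 64.0000
seg 5 [281.2°–360°] cycloidal, h=10: θ=310.5° here. β=29.3, B=78.8. 10·(0.3718 − sin(2π·0.3718)/(2π)) = 2.5707 → s = 66.5707

66.5707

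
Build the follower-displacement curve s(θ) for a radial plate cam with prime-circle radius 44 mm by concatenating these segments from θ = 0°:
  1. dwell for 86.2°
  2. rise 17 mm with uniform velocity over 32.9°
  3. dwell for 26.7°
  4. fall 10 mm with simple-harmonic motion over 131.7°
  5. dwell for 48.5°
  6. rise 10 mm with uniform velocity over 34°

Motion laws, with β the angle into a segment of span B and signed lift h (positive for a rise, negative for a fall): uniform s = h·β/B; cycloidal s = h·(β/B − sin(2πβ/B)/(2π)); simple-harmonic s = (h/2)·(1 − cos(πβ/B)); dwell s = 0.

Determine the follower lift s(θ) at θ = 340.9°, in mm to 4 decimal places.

seg 1 [0°–86.2°] dwell: s stays 0.0000
seg 2 [86.2°–119.1°] uniform, h=17: full span → s += 17 → s = 17.0000
seg 3 [119.1°–145.8°] dwell: s stays 17.0000
seg 4 [145.8°–277.5°] simple-harmonic, h=-10: full span → s += -10 → s = 7.0000
seg 5 [277.5°–326°] dwell: s stays 7.0000
seg 6 [326°–360°] uniform, h=10: θ=340.9° here. β=14.9, B=34. 10·14.9/34 = 4.3824 → s = 11.3824

11.3824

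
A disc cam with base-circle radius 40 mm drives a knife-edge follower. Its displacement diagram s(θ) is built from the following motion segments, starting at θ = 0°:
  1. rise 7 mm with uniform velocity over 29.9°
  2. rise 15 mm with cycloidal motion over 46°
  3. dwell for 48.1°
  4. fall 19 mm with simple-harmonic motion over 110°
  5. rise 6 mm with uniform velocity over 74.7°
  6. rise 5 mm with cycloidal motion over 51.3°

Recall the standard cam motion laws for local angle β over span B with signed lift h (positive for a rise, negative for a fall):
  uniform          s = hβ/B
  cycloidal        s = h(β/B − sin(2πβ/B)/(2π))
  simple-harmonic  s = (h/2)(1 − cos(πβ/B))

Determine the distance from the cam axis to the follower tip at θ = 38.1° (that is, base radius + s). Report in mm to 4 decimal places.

seg 1 [0°–29.9°] uniform, h=7: full span → s += 7 → s = 7.0000
seg 2 [29.9°–75.9°] cycloidal, h=15: θ=38.1° here. β=8.2, B=46. 15·(0.1783 − sin(2π·0.1783)/(2π)) = 0.5250 → s = 7.5250
radial distance = base radius + s = 40 + 7.5250 = 47.5250

47.5250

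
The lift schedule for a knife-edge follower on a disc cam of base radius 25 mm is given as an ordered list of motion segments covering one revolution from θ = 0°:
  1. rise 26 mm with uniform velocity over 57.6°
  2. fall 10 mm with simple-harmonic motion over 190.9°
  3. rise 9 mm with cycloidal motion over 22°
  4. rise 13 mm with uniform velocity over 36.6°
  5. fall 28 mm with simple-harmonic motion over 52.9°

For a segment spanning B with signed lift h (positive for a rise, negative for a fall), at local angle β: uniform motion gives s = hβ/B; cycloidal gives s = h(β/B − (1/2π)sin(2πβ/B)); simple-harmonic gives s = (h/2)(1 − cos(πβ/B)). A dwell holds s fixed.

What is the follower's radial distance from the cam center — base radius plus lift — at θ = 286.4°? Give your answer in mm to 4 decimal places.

seg 1 [0°–57.6°] uniform, h=26: full span → s += 26 → s = 26.0000
seg 2 [57.6°–248.5°] simple-harmonic, h=-10: full span → s += -10 → s = 16.0000
seg 3 [248.5°–270.5°] cycloidal, h=9: full span → s += 9 → s = 25.0000
seg 4 [270.5°–307.1°] uniform, h=13: θ=286.4° here. β=15.9, B=36.6. 13·15.9/36.6 = 5.6475 → s = 30.6475
radial distance = base radius + s = 25 + 30.6475 = 55.6475

55.6475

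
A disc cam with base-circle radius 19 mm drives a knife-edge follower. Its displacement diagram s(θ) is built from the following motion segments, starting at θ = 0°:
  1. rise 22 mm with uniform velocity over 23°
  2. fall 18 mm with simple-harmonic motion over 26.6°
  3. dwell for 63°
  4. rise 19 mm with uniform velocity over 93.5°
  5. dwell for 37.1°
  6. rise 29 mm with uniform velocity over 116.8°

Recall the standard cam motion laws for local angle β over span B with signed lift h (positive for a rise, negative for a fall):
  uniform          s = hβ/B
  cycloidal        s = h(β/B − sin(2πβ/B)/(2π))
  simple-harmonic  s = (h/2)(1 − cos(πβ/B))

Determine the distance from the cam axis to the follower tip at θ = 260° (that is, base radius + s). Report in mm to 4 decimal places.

seg 1 [0°–23°] uniform, h=22: full span → s += 22 → s = 22.0000
seg 2 [23°–49.6°] simple-harmonic, h=-18: full span → s += -18 → s = 4.0000
seg 3 [49.6°–112.6°] dwell: s stays 4.0000
seg 4 [112.6°–206.1°] uniform, h=19: full span → s += 19 → s = 23.0000
seg 5 [206.1°–243.2°] dwell: s stays 23.0000
seg 6 [243.2°–360°] uniform, h=29: θ=260° here. β=16.8, B=116.8. 29·16.8/116.8 = 4.1712 → s = 27.1712
radial distance = base radius + s = 19 + 27.1712 = 46.1712

46.1712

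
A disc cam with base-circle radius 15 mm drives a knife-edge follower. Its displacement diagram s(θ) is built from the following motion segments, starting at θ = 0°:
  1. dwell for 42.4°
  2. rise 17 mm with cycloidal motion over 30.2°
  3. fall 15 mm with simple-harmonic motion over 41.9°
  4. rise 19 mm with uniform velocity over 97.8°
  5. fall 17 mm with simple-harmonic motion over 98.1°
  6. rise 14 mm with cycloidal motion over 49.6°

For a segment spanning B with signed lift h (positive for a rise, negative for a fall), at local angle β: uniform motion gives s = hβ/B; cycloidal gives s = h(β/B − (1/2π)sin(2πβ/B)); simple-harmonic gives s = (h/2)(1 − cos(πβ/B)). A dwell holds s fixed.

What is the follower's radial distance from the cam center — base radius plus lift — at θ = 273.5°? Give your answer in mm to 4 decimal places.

seg 1 [0°–42.4°] dwell: s stays 0.0000
seg 2 [42.4°–72.6°] cycloidal, h=17: full span → s += 17 → s = 17.0000
seg 3 [72.6°–114.5°] simple-harmonic, h=-15: full span → s += -15 → s = 2.0000
seg 4 [114.5°–212.3°] uniform, h=19: full span → s += 19 → s = 21.0000
seg 5 [212.3°–310.4°] simple-harmonic, h=-17: θ=273.5° here. β=61.2, B=98.1. -17/2·(1 − cos(π·0.6239)) = -11.7245 → s = 9.2755
radial distance = base radius + s = 15 + 9.2755 = 24.2755

24.2755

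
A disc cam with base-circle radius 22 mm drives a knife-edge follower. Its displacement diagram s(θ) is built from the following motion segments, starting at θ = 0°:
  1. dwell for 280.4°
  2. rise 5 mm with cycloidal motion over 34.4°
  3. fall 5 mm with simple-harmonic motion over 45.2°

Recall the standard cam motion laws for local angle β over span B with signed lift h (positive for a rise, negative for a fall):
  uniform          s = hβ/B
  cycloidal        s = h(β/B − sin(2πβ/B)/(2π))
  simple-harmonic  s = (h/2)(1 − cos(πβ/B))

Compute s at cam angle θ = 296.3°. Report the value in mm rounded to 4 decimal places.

seg 1 [0°–280.4°] dwell: s stays 0.0000
seg 2 [280.4°–314.8°] cycloidal, h=5: θ=296.3° here. β=15.9, B=34.4. 5·(0.4622 − sin(2π·0.4622)/(2π)) = 2.1239 → s = 2.1239

2.1239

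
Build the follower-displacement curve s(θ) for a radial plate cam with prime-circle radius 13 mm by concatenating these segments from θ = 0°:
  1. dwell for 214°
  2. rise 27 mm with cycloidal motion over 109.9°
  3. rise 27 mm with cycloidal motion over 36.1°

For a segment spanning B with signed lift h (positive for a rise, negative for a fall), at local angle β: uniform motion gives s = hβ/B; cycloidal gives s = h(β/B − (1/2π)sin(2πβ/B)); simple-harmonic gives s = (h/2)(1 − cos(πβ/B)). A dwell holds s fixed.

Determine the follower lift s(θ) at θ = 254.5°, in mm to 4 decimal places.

seg 1 [0°–214°] dwell: s stays 0.0000
seg 2 [214°–323.9°] cycloidal, h=27: θ=254.5° here. β=40.5, B=109.9. 27·(0.3685 − sin(2π·0.3685)/(2π)) = 6.7902 → s = 6.7902

6.7902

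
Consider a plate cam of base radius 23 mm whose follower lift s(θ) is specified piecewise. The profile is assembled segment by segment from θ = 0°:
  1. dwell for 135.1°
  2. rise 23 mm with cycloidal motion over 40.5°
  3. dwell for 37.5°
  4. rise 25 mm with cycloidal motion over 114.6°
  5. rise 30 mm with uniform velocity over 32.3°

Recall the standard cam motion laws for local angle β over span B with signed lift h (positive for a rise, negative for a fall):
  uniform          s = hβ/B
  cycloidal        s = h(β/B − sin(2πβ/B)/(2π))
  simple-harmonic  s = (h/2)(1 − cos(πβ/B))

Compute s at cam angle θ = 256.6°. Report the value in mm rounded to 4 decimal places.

seg 1 [0°–135.1°] dwell: s stays 0.0000
seg 2 [135.1°–175.6°] cycloidal, h=23: full span → s += 23 → s = 23.0000
seg 3 [175.6°–213.1°] dwell: s stays 23.0000
seg 4 [213.1°–327.7°] cycloidal, h=25: θ=256.6° here. β=43.5, B=114.6. 25·(0.3796 − sin(2π·0.3796)/(2π)) = 6.7582 → s = 29.7582

29.7582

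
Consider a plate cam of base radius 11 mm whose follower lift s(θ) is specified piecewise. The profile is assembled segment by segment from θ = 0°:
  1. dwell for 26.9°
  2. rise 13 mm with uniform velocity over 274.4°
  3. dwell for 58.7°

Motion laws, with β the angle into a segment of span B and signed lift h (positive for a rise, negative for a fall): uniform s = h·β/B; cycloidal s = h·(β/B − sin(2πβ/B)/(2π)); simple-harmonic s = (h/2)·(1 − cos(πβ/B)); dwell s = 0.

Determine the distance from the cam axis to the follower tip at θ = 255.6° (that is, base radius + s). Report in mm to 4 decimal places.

seg 1 [0°–26.9°] dwell: s stays 0.0000
seg 2 [26.9°–301.3°] uniform, h=13: θ=255.6° here. β=228.7, B=274.4. 13·228.7/274.4 = 10.8349 → s = 10.8349
radial distance = base radius + s = 11 + 10.8349 = 21.8349

21.8349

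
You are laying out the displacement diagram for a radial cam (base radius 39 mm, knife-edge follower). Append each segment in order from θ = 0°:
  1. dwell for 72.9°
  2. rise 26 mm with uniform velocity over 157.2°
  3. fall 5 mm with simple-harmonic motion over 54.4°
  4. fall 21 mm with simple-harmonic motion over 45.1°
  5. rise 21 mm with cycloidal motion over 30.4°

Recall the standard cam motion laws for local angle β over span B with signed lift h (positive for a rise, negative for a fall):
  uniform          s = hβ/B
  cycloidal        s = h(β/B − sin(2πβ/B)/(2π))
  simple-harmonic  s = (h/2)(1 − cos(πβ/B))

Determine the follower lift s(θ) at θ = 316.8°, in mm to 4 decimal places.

seg 1 [0°–72.9°] dwell: s stays 0.0000
seg 2 [72.9°–230.1°] uniform, h=26: full span → s += 26 → s = 26.0000
seg 3 [230.1°–284.5°] simple-harmonic, h=-5: full span → s += -5 → s = 21.0000
seg 4 [284.5°–329.6°] simple-harmonic, h=-21: θ=316.8° here. β=32.3, B=45.1. -21/2·(1 − cos(π·0.7162)) = -17.0955 → s = 3.9045

3.9045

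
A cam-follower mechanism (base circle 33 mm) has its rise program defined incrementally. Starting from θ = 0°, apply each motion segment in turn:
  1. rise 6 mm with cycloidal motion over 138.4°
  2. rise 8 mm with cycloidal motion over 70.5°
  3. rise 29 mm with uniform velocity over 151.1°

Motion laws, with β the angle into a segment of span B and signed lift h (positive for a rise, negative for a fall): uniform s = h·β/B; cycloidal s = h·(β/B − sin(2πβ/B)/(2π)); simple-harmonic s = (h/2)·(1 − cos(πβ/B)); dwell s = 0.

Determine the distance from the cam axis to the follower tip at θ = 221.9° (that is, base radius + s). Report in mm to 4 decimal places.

seg 1 [0°–138.4°] cycloidal, h=6: full span → s += 6 → s = 6.0000
seg 2 [138.4°–208.9°] cycloidal, h=8: full span → s += 8 → s = 14.0000
seg 3 [208.9°–360°] uniform, h=29: θ=221.9° here. β=13, B=151.1. 29·13/151.1 = 2.4950 → s = 16.4950
radial distance = base radius + s = 33 + 16.4950 = 49.4950

49.4950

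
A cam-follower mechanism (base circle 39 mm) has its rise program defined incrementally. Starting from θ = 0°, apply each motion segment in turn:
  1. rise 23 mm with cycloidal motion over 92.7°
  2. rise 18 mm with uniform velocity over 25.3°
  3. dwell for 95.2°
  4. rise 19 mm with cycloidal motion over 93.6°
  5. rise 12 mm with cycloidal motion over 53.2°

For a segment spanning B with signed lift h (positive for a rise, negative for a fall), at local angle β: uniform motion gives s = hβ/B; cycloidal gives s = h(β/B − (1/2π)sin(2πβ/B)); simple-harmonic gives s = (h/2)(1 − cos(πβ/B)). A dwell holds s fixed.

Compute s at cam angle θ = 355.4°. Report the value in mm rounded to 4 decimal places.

seg 1 [0°–92.7°] cycloidal, h=23: full span → s += 23 → s = 23.0000
seg 2 [92.7°–118°] uniform, h=18: full span → s += 18 → s = 41.0000
seg 3 [118°–213.2°] dwell: s stays 41.0000
seg 4 [213.2°–306.8°] cycloidal, h=19: full span → s += 19 → s = 60.0000
seg 5 [306.8°–360°] cycloidal, h=12: θ=355.4° here. β=48.6, B=53.2. 12·(0.9135 − sin(2π·0.9135)/(2π)) = 11.9497 → s = 71.9497

71.9497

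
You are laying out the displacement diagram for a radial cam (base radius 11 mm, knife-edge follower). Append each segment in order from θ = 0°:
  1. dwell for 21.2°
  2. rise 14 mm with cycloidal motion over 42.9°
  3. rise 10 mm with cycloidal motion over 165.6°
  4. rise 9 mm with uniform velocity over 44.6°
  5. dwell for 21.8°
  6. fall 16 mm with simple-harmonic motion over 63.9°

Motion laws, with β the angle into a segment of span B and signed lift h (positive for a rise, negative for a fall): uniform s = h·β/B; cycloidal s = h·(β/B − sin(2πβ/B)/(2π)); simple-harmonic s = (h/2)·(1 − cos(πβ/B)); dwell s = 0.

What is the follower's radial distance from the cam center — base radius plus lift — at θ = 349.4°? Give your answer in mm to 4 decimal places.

seg 1 [0°–21.2°] dwell: s stays 0.0000
seg 2 [21.2°–64.1°] cycloidal, h=14: full span → s += 14 → s = 14.0000
seg 3 [64.1°–229.7°] cycloidal, h=10: full span → s += 10 → s = 24.0000
seg 4 [229.7°–274.3°] uniform, h=9: full span → s += 9 → s = 33.0000
seg 5 [274.3°–296.1°] dwell: s stays 33.0000
seg 6 [296.1°–360°] simple-harmonic, h=-16: θ=349.4° here. β=53.3, B=63.9. -16/2·(1 − cos(π·0.8341)) = -14.9380 → s = 18.0620
radial distance = base radius + s = 11 + 18.0620 = 29.0620

29.0620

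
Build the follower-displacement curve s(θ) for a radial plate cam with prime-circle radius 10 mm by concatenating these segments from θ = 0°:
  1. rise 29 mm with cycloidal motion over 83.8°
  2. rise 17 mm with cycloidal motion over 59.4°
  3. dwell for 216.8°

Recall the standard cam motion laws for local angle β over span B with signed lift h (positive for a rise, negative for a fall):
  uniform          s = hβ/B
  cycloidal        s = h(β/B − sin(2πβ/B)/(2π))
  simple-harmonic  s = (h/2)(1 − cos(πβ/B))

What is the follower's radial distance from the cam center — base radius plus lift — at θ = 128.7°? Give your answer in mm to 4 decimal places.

seg 1 [0°–83.8°] cycloidal, h=29: full span → s += 29 → s = 29.0000
seg 2 [83.8°–143.2°] cycloidal, h=17: θ=128.7° here. β=44.9, B=59.4. 17·(0.7559 − sin(2π·0.7559)/(2π)) = 15.5539 → s = 44.5539
radial distance = base radius + s = 10 + 44.5539 = 54.5539

54.5539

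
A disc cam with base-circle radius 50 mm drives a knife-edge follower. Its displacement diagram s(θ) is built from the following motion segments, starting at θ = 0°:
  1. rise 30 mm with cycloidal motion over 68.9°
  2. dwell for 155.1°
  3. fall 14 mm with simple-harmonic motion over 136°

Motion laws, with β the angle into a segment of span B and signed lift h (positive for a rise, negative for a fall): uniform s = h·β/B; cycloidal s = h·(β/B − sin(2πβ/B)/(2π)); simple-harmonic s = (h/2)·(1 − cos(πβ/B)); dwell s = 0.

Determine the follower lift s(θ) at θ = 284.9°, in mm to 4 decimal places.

seg 1 [0°–68.9°] cycloidal, h=30: full span → s += 30 → s = 30.0000
seg 2 [68.9°–224°] dwell: s stays 30.0000
seg 3 [224°–360°] simple-harmonic, h=-14: θ=284.9° here. β=60.9, B=136. -14/2·(1 − cos(π·0.4478)) = -5.8571 → s = 24.1429

24.1429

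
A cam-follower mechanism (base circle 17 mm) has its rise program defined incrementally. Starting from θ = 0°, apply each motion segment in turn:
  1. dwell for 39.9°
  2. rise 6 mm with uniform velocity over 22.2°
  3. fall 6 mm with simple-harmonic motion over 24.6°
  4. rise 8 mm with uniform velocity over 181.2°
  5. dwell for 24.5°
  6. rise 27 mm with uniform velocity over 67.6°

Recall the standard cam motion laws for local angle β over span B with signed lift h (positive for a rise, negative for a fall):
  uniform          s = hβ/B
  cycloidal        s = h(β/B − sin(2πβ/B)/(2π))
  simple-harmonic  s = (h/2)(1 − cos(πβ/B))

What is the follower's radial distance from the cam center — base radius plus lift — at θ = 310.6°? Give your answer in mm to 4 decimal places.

seg 1 [0°–39.9°] dwell: s stays 0.0000
seg 2 [39.9°–62.1°] uniform, h=6: full span → s += 6 → s = 6.0000
seg 3 [62.1°–86.7°] simple-harmonic, h=-6: full span → s += -6 → s = 0.0000
seg 4 [86.7°–267.9°] uniform, h=8: full span → s += 8 → s = 8.0000
seg 5 [267.9°–292.4°] dwell: s stays 8.0000
seg 6 [292.4°–360°] uniform, h=27: θ=310.6° here. β=18.2, B=67.6. 27·18.2/67.6 = 7.2692 → s = 15.2692
radial distance = base radius + s = 17 + 15.2692 = 32.2692

32.2692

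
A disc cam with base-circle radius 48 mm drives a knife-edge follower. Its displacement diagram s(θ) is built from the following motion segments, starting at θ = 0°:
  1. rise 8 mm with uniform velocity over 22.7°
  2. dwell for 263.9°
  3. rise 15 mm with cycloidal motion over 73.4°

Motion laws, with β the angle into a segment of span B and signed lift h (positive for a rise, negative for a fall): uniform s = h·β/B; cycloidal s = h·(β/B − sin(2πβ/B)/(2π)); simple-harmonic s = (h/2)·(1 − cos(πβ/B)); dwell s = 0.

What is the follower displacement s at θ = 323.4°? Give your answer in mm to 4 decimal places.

seg 1 [0°–22.7°] uniform, h=8: full span → s += 8 → s = 8.0000
seg 2 [22.7°–286.6°] dwell: s stays 8.0000
seg 3 [286.6°–360°] cycloidal, h=15: θ=323.4° here. β=36.8, B=73.4. 15·(0.5014 − sin(2π·0.5014)/(2π)) = 7.5409 → s = 15.5409

15.5409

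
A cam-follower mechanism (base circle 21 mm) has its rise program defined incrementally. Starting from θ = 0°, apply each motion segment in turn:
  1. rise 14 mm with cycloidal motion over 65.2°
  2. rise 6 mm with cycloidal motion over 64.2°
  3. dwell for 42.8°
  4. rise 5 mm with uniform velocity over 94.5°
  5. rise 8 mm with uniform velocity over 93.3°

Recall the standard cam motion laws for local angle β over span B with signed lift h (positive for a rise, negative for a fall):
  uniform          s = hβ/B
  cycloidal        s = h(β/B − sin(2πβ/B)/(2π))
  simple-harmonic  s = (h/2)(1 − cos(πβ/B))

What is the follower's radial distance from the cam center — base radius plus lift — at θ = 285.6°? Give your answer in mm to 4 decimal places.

seg 1 [0°–65.2°] cycloidal, h=14: full span → s += 14 → s = 14.0000
seg 2 [65.2°–129.4°] cycloidal, h=6: full span → s += 6 → s = 20.0000
seg 3 [129.4°–172.2°] dwell: s stays 20.0000
seg 4 [172.2°–266.7°] uniform, h=5: full span → s += 5 → s = 25.0000
seg 5 [266.7°–360°] uniform, h=8: θ=285.6° here. β=18.9, B=93.3. 8·18.9/93.3 = 1.6206 → s = 26.6206
radial distance = base radius + s = 21 + 26.6206 = 47.6206

47.6206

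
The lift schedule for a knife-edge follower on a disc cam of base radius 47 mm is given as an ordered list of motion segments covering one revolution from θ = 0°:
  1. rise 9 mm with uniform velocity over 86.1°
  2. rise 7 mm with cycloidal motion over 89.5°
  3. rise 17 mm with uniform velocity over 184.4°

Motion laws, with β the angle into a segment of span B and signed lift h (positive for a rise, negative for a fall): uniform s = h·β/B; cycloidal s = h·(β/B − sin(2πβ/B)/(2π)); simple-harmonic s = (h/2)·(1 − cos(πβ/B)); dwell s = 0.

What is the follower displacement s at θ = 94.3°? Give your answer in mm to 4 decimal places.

seg 1 [0°–86.1°] uniform, h=9: full span → s += 9 → s = 9.0000
seg 2 [86.1°–175.6°] cycloidal, h=7: θ=94.3° here. β=8.2, B=89.5. 7·(0.0916 − sin(2π·0.0916)/(2π)) = 0.0348 → s = 9.0348

9.0348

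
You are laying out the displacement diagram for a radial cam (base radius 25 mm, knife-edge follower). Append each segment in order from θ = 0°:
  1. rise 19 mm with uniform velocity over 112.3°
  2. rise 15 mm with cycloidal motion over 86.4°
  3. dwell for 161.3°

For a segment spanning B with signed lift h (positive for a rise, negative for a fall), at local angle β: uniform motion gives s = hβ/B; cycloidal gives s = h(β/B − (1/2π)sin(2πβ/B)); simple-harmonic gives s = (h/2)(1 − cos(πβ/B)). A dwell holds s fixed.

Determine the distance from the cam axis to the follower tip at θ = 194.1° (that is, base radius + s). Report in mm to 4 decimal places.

seg 1 [0°–112.3°] uniform, h=19: full span → s += 19 → s = 19.0000
seg 2 [112.3°–198.7°] cycloidal, h=15: θ=194.1° here. β=81.8, B=86.4. 15·(0.9468 − sin(2π·0.9468)/(2π)) = 14.9852 → s = 33.9852
radial distance = base radius + s = 25 + 33.9852 = 58.9852

58.9852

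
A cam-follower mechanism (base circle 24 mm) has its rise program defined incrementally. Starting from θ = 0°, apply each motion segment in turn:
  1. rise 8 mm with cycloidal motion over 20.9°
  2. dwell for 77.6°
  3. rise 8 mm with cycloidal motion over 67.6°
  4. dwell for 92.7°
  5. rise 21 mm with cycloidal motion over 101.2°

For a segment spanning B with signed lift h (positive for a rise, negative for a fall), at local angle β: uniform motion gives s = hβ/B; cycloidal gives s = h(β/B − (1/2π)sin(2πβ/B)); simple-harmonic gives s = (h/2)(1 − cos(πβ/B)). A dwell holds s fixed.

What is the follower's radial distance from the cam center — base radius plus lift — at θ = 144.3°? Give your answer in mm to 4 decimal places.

seg 1 [0°–20.9°] cycloidal, h=8: full span → s += 8 → s = 8.0000
seg 2 [20.9°–98.5°] dwell: s stays 8.0000
seg 3 [98.5°–166.1°] cycloidal, h=8: θ=144.3° here. β=45.8, B=67.6. 8·(0.6775 − sin(2π·0.6775)/(2π)) = 6.5636 → s = 14.5636
radial distance = base radius + s = 24 + 14.5636 = 38.5636

38.5636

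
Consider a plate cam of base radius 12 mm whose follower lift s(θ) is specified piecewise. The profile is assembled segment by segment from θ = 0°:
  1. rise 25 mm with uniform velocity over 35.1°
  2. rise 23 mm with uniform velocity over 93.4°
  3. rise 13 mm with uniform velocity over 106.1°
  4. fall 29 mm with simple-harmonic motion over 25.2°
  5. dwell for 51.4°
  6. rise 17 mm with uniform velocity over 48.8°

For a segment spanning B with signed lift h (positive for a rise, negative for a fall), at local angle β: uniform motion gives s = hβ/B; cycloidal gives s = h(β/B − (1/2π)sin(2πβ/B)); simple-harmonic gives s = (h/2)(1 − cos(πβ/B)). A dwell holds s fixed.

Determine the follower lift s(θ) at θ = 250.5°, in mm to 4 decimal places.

seg 1 [0°–35.1°] uniform, h=25: full span → s += 25 → s = 25.0000
seg 2 [35.1°–128.5°] uniform, h=23: full span → s += 23 → s = 48.0000
seg 3 [128.5°–234.6°] uniform, h=13: full span → s += 13 → s = 61.0000
seg 4 [234.6°–259.8°] simple-harmonic, h=-29: θ=250.5° here. β=15.9, B=25.2. -29/2·(1 − cos(π·0.6310)) = -20.2984 → s = 40.7016

40.7016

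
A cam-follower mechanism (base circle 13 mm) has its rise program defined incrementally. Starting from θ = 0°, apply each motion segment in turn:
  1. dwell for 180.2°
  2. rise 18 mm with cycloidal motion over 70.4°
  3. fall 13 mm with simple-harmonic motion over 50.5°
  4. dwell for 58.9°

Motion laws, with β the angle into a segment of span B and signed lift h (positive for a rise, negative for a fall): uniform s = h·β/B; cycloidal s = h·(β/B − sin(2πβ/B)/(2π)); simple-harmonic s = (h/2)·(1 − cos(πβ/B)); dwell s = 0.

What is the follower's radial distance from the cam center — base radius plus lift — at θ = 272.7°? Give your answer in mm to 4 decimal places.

seg 1 [0°–180.2°] dwell: s stays 0.0000
seg 2 [180.2°–250.6°] cycloidal, h=18: full span → s += 18 → s = 18.0000
seg 3 [250.6°–301.1°] simple-harmonic, h=-13: θ=272.7° here. β=22.1, B=50.5. -13/2·(1 − cos(π·0.4376)) = -5.2344 → s = 12.7656
radial distance = base radius + s = 13 + 12.7656 = 25.7656

25.7656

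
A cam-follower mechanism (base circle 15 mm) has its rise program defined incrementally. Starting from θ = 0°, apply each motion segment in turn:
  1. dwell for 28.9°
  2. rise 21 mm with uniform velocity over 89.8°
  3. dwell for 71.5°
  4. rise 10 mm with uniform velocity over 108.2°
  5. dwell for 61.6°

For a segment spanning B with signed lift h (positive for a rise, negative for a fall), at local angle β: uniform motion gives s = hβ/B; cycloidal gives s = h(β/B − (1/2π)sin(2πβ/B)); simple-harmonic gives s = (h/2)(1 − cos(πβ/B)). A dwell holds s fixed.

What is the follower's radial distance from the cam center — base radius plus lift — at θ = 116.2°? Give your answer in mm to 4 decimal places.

seg 1 [0°–28.9°] dwell: s stays 0.0000
seg 2 [28.9°–118.7°] uniform, h=21: θ=116.2° here. β=87.3, B=89.8. 21·87.3/89.8 = 20.4154 → s = 20.4154
radial distance = base radius + s = 15 + 20.4154 = 35.4154

35.4154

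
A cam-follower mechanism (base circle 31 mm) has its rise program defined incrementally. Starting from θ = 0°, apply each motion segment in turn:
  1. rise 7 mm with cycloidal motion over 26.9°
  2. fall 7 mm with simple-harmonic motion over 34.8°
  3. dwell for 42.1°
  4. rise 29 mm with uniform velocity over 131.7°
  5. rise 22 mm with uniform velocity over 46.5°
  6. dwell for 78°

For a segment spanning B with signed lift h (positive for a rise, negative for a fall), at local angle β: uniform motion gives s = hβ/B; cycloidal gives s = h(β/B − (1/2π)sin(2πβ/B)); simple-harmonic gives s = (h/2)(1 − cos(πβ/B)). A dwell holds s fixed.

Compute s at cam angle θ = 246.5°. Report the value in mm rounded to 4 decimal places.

seg 1 [0°–26.9°] cycloidal, h=7: full span → s += 7 → s = 7.0000
seg 2 [26.9°–61.7°] simple-harmonic, h=-7: full span → s += -7 → s = 0.0000
seg 3 [61.7°–103.8°] dwell: s stays 0.0000
seg 4 [103.8°–235.5°] uniform, h=29: full span → s += 29 → s = 29.0000
seg 5 [235.5°–282°] uniform, h=22: θ=246.5° here. β=11, B=46.5. 22·11/46.5 = 5.2043 → s = 34.2043

34.2043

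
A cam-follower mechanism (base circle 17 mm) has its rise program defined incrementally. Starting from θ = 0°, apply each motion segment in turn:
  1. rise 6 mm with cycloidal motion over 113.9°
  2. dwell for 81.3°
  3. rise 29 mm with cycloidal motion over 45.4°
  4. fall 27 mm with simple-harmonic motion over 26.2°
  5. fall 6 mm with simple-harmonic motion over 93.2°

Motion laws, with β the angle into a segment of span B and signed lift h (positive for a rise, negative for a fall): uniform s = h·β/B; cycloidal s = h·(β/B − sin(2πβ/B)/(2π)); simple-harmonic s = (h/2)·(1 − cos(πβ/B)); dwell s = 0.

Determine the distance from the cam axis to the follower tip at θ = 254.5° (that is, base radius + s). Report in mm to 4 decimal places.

seg 1 [0°–113.9°] cycloidal, h=6: full span → s += 6 → s = 6.0000
seg 2 [113.9°–195.2°] dwell: s stays 6.0000
seg 3 [195.2°–240.6°] cycloidal, h=29: full span → s += 29 → s = 35.0000
seg 4 [240.6°–266.8°] simple-harmonic, h=-27: θ=254.5° here. β=13.9, B=26.2. -27/2·(1 − cos(π·0.5305)) = -14.7930 → s = 20.2070
radial distance = base radius + s = 17 + 20.2070 = 37.2070

37.2070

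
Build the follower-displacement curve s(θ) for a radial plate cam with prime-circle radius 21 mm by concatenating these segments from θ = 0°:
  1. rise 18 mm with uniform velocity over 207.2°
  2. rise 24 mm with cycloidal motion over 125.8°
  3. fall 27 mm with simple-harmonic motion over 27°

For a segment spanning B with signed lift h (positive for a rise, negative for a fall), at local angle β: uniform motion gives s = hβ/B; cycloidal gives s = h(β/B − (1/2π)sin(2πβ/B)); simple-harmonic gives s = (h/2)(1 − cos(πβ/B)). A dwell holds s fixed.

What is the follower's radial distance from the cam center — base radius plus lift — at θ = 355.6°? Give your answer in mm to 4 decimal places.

seg 1 [0°–207.2°] uniform, h=18: full span → s += 18 → s = 18.0000
seg 2 [207.2°–333°] cycloidal, h=24: full span → s += 24 → s = 42.0000
seg 3 [333°–360°] simple-harmonic, h=-27: θ=355.6° here. β=22.6, B=27. -27/2·(1 − cos(π·0.8370)) = -25.2691 → s = 16.7309
radial distance = base radius + s = 21 + 16.7309 = 37.7309

37.7309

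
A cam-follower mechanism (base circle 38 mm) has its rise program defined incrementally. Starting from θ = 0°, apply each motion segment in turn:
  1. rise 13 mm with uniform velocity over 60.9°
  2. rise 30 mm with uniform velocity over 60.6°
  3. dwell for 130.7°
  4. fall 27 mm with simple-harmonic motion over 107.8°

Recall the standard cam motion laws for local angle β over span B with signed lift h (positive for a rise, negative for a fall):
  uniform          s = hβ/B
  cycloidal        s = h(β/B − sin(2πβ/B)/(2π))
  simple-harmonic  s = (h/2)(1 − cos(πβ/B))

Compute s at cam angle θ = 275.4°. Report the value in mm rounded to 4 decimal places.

seg 1 [0°–60.9°] uniform, h=13: full span → s += 13 → s = 13.0000
seg 2 [60.9°–121.5°] uniform, h=30: full span → s += 30 → s = 43.0000
seg 3 [121.5°–252.2°] dwell: s stays 43.0000
seg 4 [252.2°–360°] simple-harmonic, h=-27: θ=275.4° here. β=23.2, B=107.8. -27/2·(1 − cos(π·0.2152)) = -2.9698 → s = 40.0302

40.0302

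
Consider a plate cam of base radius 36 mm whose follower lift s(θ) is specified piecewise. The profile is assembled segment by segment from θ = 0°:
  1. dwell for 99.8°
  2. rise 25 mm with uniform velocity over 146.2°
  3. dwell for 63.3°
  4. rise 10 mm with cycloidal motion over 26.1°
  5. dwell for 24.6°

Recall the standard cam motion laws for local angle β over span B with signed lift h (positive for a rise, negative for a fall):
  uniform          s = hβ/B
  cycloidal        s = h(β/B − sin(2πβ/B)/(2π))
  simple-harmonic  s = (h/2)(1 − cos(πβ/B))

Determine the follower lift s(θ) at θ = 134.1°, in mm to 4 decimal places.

seg 1 [0°–99.8°] dwell: s stays 0.0000
seg 2 [99.8°–246°] uniform, h=25: θ=134.1° here. β=34.3, B=146.2. 25·34.3/146.2 = 5.8653 → s = 5.8653

5.8653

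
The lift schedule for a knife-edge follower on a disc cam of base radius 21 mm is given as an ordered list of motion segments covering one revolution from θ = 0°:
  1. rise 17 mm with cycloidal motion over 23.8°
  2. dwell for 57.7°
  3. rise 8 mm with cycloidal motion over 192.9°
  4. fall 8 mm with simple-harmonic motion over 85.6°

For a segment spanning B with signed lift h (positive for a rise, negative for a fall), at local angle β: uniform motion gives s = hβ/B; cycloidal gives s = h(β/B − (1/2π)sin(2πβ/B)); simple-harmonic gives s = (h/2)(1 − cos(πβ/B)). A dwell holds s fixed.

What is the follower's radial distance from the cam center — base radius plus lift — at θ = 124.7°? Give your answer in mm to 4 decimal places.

seg 1 [0°–23.8°] cycloidal, h=17: full span → s += 17 → s = 17.0000
seg 2 [23.8°–81.5°] dwell: s stays 17.0000
seg 3 [81.5°–274.4°] cycloidal, h=8: θ=124.7° here. β=43.2, B=192.9. 8·(0.2240 − sin(2π·0.2240)/(2π)) = 0.5354 → s = 17.5354
radial distance = base radius + s = 21 + 17.5354 = 38.5354

38.5354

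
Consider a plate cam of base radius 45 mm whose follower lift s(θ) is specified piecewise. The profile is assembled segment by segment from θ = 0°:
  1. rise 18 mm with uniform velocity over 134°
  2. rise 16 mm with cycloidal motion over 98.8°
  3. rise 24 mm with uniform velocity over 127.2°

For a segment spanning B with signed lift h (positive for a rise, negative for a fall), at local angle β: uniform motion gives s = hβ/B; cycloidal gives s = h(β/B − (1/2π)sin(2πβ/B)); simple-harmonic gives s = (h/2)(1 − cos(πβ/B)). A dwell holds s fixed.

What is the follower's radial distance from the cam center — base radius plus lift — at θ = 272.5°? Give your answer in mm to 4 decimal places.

seg 1 [0°–134°] uniform, h=18: full span → s += 18 → s = 18.0000
seg 2 [134°–232.8°] cycloidal, h=16: full span → s += 16 → s = 34.0000
seg 3 [232.8°–360°] uniform, h=24: θ=272.5° here. β=39.7, B=127.2. 24·39.7/127.2 = 7.4906 → s = 41.4906
radial distance = base radius + s = 45 + 41.4906 = 86.4906

86.4906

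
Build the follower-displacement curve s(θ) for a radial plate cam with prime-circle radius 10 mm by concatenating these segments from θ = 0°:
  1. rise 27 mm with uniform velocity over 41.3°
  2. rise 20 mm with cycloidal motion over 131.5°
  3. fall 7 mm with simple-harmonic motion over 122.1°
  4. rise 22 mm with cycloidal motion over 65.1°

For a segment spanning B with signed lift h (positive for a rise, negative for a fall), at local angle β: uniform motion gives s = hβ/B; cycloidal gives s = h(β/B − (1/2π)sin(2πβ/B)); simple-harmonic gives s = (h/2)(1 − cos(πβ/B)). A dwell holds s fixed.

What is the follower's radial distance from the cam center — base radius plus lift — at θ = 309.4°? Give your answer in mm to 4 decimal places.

seg 1 [0°–41.3°] uniform, h=27: full span → s += 27 → s = 27.0000
seg 2 [41.3°–172.8°] cycloidal, h=20: full span → s += 20 → s = 47.0000
seg 3 [172.8°–294.9°] simple-harmonic, h=-7: full span → s += -7 → s = 40.0000
seg 4 [294.9°–360°] cycloidal, h=22: θ=309.4° here. β=14.5, B=65.1. 22·(0.2227 − sin(2π·0.2227)/(2π)) = 1.4500 → s = 41.4500
radial distance = base radius + s = 10 + 41.4500 = 51.4500

51.4500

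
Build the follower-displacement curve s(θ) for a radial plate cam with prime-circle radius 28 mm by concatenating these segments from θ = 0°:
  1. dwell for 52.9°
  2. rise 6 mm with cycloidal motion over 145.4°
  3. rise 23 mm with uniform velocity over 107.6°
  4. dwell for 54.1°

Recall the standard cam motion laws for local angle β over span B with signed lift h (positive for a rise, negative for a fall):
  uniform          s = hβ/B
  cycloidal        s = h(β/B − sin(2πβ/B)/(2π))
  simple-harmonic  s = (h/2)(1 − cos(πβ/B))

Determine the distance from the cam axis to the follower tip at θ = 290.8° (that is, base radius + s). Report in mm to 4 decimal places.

seg 1 [0°–52.9°] dwell: s stays 0.0000
seg 2 [52.9°–198.3°] cycloidal, h=6: full span → s += 6 → s = 6.0000
seg 3 [198.3°–305.9°] uniform, h=23: θ=290.8° here. β=92.5, B=107.6. 23·92.5/107.6 = 19.7723 → s = 25.7723
radial distance = base radius + s = 28 + 25.7723 = 53.7723

53.7723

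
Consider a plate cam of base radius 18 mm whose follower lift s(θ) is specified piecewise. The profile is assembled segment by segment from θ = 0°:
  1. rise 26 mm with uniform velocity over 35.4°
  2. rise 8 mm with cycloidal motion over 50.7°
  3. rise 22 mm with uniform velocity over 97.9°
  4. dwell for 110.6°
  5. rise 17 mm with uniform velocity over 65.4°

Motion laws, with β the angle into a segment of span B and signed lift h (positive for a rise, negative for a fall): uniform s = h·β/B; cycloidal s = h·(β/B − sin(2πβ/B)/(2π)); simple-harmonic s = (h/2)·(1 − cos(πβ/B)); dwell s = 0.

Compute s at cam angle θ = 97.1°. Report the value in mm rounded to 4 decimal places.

seg 1 [0°–35.4°] uniform, h=26: full span → s += 26 → s = 26.0000
seg 2 [35.4°–86.1°] cycloidal, h=8: full span → s += 8 → s = 34.0000
seg 3 [86.1°–184°] uniform, h=22: θ=97.1° here. β=11, B=97.9. 22·11/97.9 = 2.4719 → s = 36.4719

36.4719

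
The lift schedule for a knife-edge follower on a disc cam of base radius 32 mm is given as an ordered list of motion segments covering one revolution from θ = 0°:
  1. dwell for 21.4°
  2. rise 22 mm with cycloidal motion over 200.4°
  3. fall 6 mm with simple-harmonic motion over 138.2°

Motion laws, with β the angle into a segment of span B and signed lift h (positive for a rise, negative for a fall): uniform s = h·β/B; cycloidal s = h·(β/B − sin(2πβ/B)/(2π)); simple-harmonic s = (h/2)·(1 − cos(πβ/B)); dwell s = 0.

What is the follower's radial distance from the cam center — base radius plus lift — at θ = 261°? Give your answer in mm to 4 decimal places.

seg 1 [0°–21.4°] dwell: s stays 0.0000
seg 2 [21.4°–221.8°] cycloidal, h=22: full span → s += 22 → s = 22.0000
seg 3 [221.8°–360°] simple-harmonic, h=-6: θ=261° here. β=39.2, B=138.2. -6/2·(1 − cos(π·0.2836)) = -1.1143 → s = 20.8857
radial distance = base radius + s = 32 + 20.8857 = 52.8857

52.8857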